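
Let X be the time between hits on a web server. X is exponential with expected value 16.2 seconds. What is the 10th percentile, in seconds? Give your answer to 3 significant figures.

The rate is λ = 1/16.2 = 0.0617284 per second.
Set 1 − e^(−λt) = 0.1, so t = −ln(0.9)/λ = 0.10536/0.0617284 ≈ 1.70684 seconds.

1.71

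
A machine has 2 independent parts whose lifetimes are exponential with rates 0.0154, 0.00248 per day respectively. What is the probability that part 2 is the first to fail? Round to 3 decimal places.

The time to first failure is exponential with rate Σλ = 0.0154 + 0.00248 = 0.01788.
P(part 2 first) = λ_2/Σλ = 0.00248/0.01788 ≈ 0.139.

0.139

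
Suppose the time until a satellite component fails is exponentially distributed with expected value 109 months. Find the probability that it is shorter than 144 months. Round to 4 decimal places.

The rate is λ = 1/109 = 0.00917431 per month.
P(X ≤ 144) = 1 − e^(−λ·144) = 1 − e^(−1.3211) ≈ 0.7332.

0.7332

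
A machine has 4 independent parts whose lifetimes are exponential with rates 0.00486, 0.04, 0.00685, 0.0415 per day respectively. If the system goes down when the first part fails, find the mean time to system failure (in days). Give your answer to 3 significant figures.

The time to first failure is exponential with rate Σλ = 0.00486 + 0.04 + 0.00685 + 0.0415 = 0.09321.
E[min] = 1/Σλ = 1/0.09321 = 10.7285 days.

10.7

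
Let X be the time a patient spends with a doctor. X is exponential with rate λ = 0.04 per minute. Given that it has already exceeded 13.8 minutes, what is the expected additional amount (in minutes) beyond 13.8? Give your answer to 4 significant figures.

25.00

By memorylessness, the remaining amount past any threshold is again Exp(λ) with mean 1/λ = 25 minutes.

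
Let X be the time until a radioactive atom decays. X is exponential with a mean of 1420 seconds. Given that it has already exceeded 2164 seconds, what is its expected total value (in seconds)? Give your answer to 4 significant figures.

3584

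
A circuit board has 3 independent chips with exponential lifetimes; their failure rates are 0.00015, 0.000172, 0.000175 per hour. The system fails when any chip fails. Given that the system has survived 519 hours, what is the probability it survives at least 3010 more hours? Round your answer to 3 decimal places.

Time to first failure ~ Exp(Σλ) with Σλ = 0.000497.
By memorylessness, P(T > 519+3010 | T > 519) = P(T > 3010) = e^(−0.000497·3010) ≈ 0.224.

0.224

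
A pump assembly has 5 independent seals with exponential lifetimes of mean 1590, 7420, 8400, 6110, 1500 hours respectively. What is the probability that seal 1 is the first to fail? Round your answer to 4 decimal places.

0.3671

Rates: λ_i = 1/mean_i → 0.000628931, 0.000134771, 0.000119048, 0.000163666, 0.000666667; Σλ = 0.00171308.
P(seal 1 first) = λ_1/Σλ = 0.000628931/0.00171308 ≈ 0.3671.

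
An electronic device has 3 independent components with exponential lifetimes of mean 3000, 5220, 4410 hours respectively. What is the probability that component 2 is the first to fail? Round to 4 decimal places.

Rates: λ_i = 1/mean_i → 0.000333333, 0.000191571, 0.000226757; Σλ = 0.000751662.
P(component 2 first) = λ_2/Σλ = 0.000191571/0.000751662 ≈ 0.2549.

0.2549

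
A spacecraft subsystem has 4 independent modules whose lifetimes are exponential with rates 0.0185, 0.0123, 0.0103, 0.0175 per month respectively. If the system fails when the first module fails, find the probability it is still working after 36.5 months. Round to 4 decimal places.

0.1178

The time to first failure is exponential with rate Σλ = 0.0185 + 0.0123 + 0.0103 + 0.0175 = 0.0586.
P(min > 36.5) = e^(−0.0586·36.5) = e^(−2.1389) ≈ 0.1178.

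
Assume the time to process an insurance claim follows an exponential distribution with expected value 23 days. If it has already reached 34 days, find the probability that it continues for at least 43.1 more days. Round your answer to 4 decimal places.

The rate is λ = 1/23 = 0.0434783 per day.
By the memoryless property, P(X > 34+43.1 | X > 34) = P(X > 43.1).
P(X > 43.1) = e^(−1.8739) ≈ 0.1535.

0.1535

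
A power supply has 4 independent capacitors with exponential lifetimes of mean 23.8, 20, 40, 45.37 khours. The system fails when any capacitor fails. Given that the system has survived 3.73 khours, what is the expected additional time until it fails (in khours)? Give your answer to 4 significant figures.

First-failure rate Σλ = 1/23.8 + 1/20 + 1/40 + 1/45.37 = 0.139058.
By memorylessness the expected residual is 1/Σλ = 7.19125 khours, regardless of the 3.73 already elapsed.

7.191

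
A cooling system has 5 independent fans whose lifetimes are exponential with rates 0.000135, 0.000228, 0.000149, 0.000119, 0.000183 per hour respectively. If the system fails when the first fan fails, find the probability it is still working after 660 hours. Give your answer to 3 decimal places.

0.584

The time to first failure is exponential with rate Σλ = 0.000135 + 0.000228 + 0.000149 + 0.000119 + 0.000183 = 0.000814.
P(min > 660) = e^(−0.000814·660) = e^(−0.53724) ≈ 0.584.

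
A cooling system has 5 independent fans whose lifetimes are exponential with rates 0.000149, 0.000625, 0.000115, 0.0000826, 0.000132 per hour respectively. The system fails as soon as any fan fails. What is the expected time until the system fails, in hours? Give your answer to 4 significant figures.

906.1

The time to first failure is exponential with rate Σλ = 0.000149 + 0.000625 + 0.000115 + 0.0000826 + 0.000132 = 0.0011036.
E[min] = 1/Σλ = 1/0.0011036 = 906.125 hours.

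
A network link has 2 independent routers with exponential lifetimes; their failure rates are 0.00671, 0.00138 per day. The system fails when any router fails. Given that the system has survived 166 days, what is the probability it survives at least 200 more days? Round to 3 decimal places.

Time to first failure ~ Exp(Σλ) with Σλ = 0.00809.
By memorylessness, P(T > 166+200 | T > 166) = P(T > 200) = e^(−0.00809·200) ≈ 0.198.

0.198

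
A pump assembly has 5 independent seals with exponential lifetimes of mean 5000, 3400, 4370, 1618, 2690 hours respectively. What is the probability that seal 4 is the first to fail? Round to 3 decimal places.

0.361

Rates: λ_i = 1/mean_i → 0.0002, 0.000294118, 0.000228833, 0.000618047, 0.000371747; Σλ = 0.00171274.
P(seal 4 first) = λ_4/Σλ = 0.000618047/0.00171274 ≈ 0.361.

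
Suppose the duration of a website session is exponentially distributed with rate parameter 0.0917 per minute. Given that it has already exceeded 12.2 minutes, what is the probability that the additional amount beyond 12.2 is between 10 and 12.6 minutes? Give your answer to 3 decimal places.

Memoryless: the residual past 12.2 is again Exp(λ).
P(10 < residual < 12.6) = e^(−λ·10) − e^(−λ·12.6) = 0.39972 − 0.31493 ≈ 0.085.

0.085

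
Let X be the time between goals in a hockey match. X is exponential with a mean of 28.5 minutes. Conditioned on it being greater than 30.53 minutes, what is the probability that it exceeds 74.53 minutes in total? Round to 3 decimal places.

The rate is λ = 1/28.5 = 0.0350877 per minute.
By the memoryless property, P(X > 30.53+44 | X > 30.53) = P(X > 44).
P(X > 44) = e^(−1.5439) ≈ 0.214.

0.214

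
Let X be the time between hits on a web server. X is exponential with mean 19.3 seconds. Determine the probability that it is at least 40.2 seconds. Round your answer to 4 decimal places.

The rate is λ = 1/19.3 = 0.0518135 per second.
P(X > 40.2) = e^(−λ·40.2) = e^(−2.0829) ≈ 0.1246.

0.1246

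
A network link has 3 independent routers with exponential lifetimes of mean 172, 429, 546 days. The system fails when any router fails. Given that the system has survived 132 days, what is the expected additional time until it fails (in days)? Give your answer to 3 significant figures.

First-failure rate Σλ = 1/172 + 1/429 + 1/546 = 0.00997646.
By memorylessness the expected residual is 1/Σλ = 100.236 days, regardless of the 132 already elapsed.

100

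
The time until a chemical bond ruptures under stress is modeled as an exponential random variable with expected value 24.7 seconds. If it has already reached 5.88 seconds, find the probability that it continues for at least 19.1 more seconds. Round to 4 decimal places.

0.4615

The rate is λ = 1/24.7 = 0.0404858 per second.
By the memoryless property, P(X > 5.88+19.1 | X > 5.88) = P(X > 19.1).
P(X > 19.1) = e^(−0.77328) ≈ 0.4615.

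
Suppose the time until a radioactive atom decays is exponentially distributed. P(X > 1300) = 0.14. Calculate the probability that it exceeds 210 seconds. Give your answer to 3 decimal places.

e^(−λ·1300) = 0.14 ⇒ λ = −ln(0.14)/1300 = 0.00151239.
P(X > 210) = e^(−0.00151239·210) = e^(−0.3176) ≈ 0.728.

0.728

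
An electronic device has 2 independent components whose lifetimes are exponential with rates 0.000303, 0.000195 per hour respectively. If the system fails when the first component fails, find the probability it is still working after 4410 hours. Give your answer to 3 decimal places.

0.111

The time to first failure is exponential with rate Σλ = 0.000303 + 0.000195 = 0.000498.
P(min > 4410) = e^(−0.000498·4410) = e^(−2.1962) ≈ 0.111.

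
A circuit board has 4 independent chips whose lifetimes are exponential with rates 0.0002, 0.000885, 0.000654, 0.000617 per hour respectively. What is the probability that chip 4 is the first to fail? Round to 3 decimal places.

The time to first failure is exponential with rate Σλ = 0.0002 + 0.000885 + 0.000654 + 0.000617 = 0.002356.
P(chip 4 first) = λ_4/Σλ = 0.000617/0.002356 ≈ 0.262.

0.262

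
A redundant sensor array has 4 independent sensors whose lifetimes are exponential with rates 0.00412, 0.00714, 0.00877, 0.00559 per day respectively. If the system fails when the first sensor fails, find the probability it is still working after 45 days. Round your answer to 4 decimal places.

0.3157

The time to first failure is exponential with rate Σλ = 0.00412 + 0.00714 + 0.00877 + 0.00559 = 0.02562.
P(min > 45) = e^(−0.02562·45) = e^(−1.1529) ≈ 0.3157.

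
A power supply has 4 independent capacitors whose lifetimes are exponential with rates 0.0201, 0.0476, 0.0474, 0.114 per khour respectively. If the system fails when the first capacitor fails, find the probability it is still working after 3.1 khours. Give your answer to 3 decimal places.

The time to first failure is exponential with rate Σλ = 0.0201 + 0.0476 + 0.0474 + 0.114 = 0.2291.
P(min > 3.1) = e^(−0.2291·3.1) = e^(−0.71021) ≈ 0.492.

0.492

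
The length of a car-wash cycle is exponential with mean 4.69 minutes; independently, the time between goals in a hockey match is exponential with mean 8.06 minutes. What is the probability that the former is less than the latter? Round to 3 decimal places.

0.632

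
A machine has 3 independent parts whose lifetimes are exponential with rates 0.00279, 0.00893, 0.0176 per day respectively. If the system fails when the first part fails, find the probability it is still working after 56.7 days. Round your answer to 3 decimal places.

The time to first failure is exponential with rate Σλ = 0.00279 + 0.00893 + 0.0176 = 0.02932.
P(min > 56.7) = e^(−0.02932·56.7) = e^(−1.6624) ≈ 0.190.

0.190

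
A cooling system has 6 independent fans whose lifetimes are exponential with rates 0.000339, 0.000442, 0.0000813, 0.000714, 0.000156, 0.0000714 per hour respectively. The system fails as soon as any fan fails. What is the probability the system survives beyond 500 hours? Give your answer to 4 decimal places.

The time to first failure is exponential with rate Σλ = 0.000339 + 0.000442 + 0.0000813 + 0.000714 + 0.000156 + 0.0000714 = 0.0018037.
P(min > 500) = e^(−0.0018037·500) = e^(−0.90185) ≈ 0.4058.

0.4058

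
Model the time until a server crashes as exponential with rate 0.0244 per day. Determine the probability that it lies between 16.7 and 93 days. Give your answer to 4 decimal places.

0.5619

P(16.7 < X < 93) = e^(−λ·16.7) − e^(−λ·93) = 0.66532 − 0.10339 ≈ 0.5619.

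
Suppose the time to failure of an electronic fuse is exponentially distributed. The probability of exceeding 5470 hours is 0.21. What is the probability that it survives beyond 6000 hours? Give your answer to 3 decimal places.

0.181

e^(−λ·5470) = 0.21 ⇒ λ = −ln(0.21)/5470 = 0.00028531.
P(X > 6000) = e^(−0.00028531·6000) = e^(−1.7119) ≈ 0.181.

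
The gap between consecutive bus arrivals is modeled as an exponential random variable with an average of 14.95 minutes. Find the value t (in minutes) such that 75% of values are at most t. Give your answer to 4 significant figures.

20.73

The rate is λ = 1/14.95 = 0.0668896 per minute.
Set 1 − e^(−λt) = 0.75, so t = −ln(0.25)/λ = 1.3863/0.0668896 ≈ 20.7251 minutes.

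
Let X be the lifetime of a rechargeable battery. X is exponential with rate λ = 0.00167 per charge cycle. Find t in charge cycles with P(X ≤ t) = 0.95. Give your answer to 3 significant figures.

Set 1 − e^(−λt) = 0.95, so t = −ln(0.05)/λ = 2.9957/0.00167 ≈ 1793.85 charge cycles.

1790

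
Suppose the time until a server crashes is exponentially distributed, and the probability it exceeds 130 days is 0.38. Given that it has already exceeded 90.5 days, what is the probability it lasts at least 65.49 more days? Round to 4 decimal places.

From e^(−λ·130) = 0.38, λ = −ln(0.38)/130 = 0.00744295.
Memoryless: P(X > 90.5+65.49 | X > 90.5) = P(X > 65.49) = e^(−0.00744295·65.49) ≈ 0.6142.

0.6142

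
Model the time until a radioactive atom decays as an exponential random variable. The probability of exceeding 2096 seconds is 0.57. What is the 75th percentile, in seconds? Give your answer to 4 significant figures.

5169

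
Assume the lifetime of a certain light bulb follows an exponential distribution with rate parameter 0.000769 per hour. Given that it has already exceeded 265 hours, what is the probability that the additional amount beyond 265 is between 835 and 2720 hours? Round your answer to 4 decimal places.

0.4027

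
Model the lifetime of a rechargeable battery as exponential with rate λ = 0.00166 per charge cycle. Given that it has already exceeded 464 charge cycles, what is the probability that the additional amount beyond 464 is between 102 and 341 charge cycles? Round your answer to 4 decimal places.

0.2765

Memoryless: the residual past 464 is again Exp(λ).
P(102 < residual < 341) = e^(−λ·102) − e^(−λ·341) = 0.84424 − 0.56776 ≈ 0.2765.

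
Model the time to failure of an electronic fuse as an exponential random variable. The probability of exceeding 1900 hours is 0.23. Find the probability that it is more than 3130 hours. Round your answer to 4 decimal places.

0.0888

e^(−λ·1900) = 0.23 ⇒ λ = −ln(0.23)/1900 = 0.000773514.
P(X > 3130) = e^(−0.000773514·3130) = e^(−2.4211) ≈ 0.0888.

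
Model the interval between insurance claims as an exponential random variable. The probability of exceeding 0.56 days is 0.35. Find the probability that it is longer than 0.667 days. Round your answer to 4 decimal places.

0.2864

e^(−λ·0.56) = 0.35 ⇒ λ = −ln(0.35)/0.56 = 1.87468.
P(X > 0.667) = e^(−1.87468·0.667) = e^(−1.2504) ≈ 0.2864.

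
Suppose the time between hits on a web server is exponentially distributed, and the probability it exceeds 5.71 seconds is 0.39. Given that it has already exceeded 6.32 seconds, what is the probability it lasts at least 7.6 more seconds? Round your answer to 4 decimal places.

0.2856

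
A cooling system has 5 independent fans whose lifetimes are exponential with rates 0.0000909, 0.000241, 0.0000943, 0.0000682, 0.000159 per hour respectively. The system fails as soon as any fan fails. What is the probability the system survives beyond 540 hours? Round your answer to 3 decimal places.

The time to first failure is exponential with rate Σλ = 0.0000909 + 0.000241 + 0.0000943 + 0.0000682 + 0.000159 = 0.0006534.
P(min > 540) = e^(−0.0006534·540) = e^(−0.35284) ≈ 0.703.

0.703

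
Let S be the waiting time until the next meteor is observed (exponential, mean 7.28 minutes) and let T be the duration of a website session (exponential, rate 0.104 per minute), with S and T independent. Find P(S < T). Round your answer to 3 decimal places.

λ_1 = 1/7.28 = 0.137363, λ_2 = 0.104.
For independent exponentials, P(S < T) = λ_1/(λ_1+λ_2) = 0.137363/0.241363 ≈ 0.569.

0.569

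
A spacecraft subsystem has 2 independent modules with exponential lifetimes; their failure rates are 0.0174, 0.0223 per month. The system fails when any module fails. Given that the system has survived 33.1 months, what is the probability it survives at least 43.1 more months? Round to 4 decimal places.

Time to first failure ~ Exp(Σλ) with Σλ = 0.0397.
By memorylessness, P(T > 33.1+43.1 | T > 33.1) = P(T > 43.1) = e^(−0.0397·43.1) ≈ 0.1807.

0.1807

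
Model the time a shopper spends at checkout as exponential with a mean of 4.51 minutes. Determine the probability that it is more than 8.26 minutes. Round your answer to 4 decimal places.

The rate is λ = 1/4.51 = 0.221729 per minute.
P(X > 8.26) = e^(−λ·8.26) = e^(−1.8315) ≈ 0.1602.

0.1602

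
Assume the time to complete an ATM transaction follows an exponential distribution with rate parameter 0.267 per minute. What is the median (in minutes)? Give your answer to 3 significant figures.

Set 1 − e^(−λt) = 0.5, so t = −ln(0.5)/λ = 0.69315/0.267 ≈ 2.59606 minutes.

2.60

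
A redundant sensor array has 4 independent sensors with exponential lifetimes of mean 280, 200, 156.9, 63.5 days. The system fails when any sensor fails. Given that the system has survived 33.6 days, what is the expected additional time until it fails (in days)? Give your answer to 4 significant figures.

32.58

First-failure rate Σλ = 1/280 + 1/200 + 1/156.9 + 1/63.5 = 0.0306929.
By memorylessness the expected residual is 1/Σλ = 32.5808 days, regardless of the 33.6 already elapsed.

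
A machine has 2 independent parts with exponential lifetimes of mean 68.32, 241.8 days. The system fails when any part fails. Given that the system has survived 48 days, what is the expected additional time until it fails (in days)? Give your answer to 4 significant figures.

First-failure rate Σλ = 1/68.32 + 1/241.8 = 0.0187727.
By memorylessness the expected residual is 1/Σλ = 53.269 days, regardless of the 48 already elapsed.

53.27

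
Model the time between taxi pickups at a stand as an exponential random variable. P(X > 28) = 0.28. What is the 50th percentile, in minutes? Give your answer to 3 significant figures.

e^(−λ·28) = 0.28 ⇒ λ = −ln(0.28)/28 = 0.0454631.
50th percentile: 1 − e^(−λt) = 0.5, t = −ln(0.5)/λ = 15.2464 minutes.

15.2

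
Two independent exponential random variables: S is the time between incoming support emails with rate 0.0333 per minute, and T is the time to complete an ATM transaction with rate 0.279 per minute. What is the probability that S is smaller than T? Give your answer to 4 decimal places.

λ_1 = 0.0333, λ_2 = 0.279.
For independent exponentials, P(S < T) = λ_1/(λ_1+λ_2) = 0.0333/0.3123 ≈ 0.1066.

0.1066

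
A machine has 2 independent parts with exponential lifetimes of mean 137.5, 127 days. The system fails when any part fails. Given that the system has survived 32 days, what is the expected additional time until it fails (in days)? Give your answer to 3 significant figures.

First-failure rate Σλ = 1/137.5 + 1/127 = 0.0151467.
By memorylessness the expected residual is 1/Σλ = 66.0208 days, regardless of the 32 already elapsed.

66.0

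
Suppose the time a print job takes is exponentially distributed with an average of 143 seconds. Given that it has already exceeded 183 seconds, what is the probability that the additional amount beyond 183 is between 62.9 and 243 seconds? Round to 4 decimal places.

0.4613

The rate is λ = 1/143 = 0.00699301 per second.
Memoryless: the residual past 183 is again Exp(λ).
P(62.9 < residual < 243) = e^(−λ·62.9) − e^(−λ·243) = 0.64413 − 0.18281 ≈ 0.4613.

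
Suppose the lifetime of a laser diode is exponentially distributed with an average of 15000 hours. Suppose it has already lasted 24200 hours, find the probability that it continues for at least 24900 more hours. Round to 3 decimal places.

The rate is λ = 1/15000 = 0.0000666667 per hour.
P(X > s+t | X > s) = e^(−λ(s+t))/e^(−λs) = e^(−λt), independent of s = 24200.
P(X > 24900) = e^(−1.66) ≈ 0.190.

0.190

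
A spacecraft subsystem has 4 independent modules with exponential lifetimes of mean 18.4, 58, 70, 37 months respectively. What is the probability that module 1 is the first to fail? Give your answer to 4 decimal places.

0.4814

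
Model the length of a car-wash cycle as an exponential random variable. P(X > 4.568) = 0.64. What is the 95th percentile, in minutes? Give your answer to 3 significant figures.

30.7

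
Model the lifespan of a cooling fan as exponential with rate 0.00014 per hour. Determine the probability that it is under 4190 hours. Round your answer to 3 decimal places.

0.444

P(X ≤ 4190) = 1 − e^(−λ·4190) = 1 − e^(−0.5866) ≈ 0.444.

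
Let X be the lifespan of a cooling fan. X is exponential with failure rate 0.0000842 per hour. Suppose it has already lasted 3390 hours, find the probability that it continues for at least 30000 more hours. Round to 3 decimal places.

0.080

P(X > s+t | X > s) = e^(−λ(s+t))/e^(−λs) = e^(−λt), independent of s = 3390.
P(X > 30000) = e^(−2.526) ≈ 0.080.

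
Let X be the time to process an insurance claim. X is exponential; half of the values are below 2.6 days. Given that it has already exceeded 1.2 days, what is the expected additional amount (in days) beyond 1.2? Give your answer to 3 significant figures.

3.75

For an exponential, median = ln(2)/λ, so λ = ln 2 / 2.6 = 0.266595 per day.
By memorylessness, the remaining amount past any threshold is again Exp(λ) with mean 1/λ = 3.75101 days.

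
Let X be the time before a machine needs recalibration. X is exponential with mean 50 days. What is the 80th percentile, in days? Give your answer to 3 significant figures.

80.5

The rate is λ = 1/50 = 0.02 per day.
Set 1 − e^(−λt) = 0.8, so t = −ln(0.2)/λ = 1.6094/0.02 ≈ 80.4719 days.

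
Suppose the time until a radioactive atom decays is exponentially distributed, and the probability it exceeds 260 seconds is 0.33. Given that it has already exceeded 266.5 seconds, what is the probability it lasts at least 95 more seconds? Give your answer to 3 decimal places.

0.667

From e^(−λ·260) = 0.33, λ = −ln(0.33)/260 = 0.00426409.
Memoryless: P(X > 266.5+95 | X > 266.5) = P(X > 95) = e^(−0.00426409·95) ≈ 0.667.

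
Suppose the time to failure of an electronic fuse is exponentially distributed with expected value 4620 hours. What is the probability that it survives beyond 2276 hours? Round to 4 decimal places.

The rate is λ = 1/4620 = 0.00021645 per hour.
P(X > 2276) = e^(−λ·2276) = e^(−0.49264) ≈ 0.6110.

0.6110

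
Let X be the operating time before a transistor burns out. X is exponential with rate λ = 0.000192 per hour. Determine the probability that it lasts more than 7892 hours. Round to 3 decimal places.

0.220

P(X > 7892) = e^(−λ·7892) = e^(−1.5153) ≈ 0.220.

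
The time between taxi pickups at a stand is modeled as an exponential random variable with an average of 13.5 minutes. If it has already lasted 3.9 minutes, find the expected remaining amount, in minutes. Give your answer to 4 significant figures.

13.50

The rate is λ = 1/13.5 = 0.0740741 per minute.
By memorylessness, the remaining amount past any threshold is again Exp(λ) with mean 1/λ = 13.5 minutes.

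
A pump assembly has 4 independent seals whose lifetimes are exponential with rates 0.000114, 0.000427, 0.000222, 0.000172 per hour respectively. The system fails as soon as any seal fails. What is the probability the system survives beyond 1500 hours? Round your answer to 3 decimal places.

The time to first failure is exponential with rate Σλ = 0.000114 + 0.000427 + 0.000222 + 0.000172 = 0.000935.
P(min > 1500) = e^(−0.000935·1500) = e^(−1.4025) ≈ 0.246.

0.246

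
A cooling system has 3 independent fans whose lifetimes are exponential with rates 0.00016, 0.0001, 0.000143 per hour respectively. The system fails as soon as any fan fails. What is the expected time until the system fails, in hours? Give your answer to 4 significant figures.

The time to first failure is exponential with rate Σλ = 0.00016 + 0.0001 + 0.000143 = 0.000403.
E[min] = 1/Σλ = 1/0.000403 = 2481.39 hours.

2481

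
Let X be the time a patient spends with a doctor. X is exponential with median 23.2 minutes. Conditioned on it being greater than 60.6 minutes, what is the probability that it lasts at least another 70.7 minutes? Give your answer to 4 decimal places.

For an exponential, median = ln(2)/λ, so λ = ln 2 / 23.2 = 0.029877 per minute.
The exponential is memoryless, so the remaining time is again Exp(λ): the condition X > 60.6 is irrelevant.
P(X > 70.7) = e^(−2.1123) ≈ 0.1210.

0.1210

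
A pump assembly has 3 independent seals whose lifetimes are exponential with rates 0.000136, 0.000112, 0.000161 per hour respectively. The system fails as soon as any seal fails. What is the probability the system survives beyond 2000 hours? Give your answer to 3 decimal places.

0.441

The time to first failure is exponential with rate Σλ = 0.000136 + 0.000112 + 0.000161 = 0.000409.
P(min > 2000) = e^(−0.000409·2000) = e^(−0.818) ≈ 0.441.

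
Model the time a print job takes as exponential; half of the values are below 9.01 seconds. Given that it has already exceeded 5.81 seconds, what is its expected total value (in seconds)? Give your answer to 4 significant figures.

18.81

For an exponential, median = ln(2)/λ, so λ = ln 2 / 9.01 = 0.0769309 per second.
By memorylessness, E[X | X > 5.81] = 5.81 + 1/λ = 5.81 + 12.9987 = 18.8087 seconds.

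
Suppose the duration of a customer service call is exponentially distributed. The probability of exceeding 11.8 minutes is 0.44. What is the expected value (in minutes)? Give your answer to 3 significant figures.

14.4

e^(−λ·11.8) = 0.44 ⇒ λ = −ln(0.44)/11.8 = 0.0695746.
Mean = 1/λ = 14.3731 minutes.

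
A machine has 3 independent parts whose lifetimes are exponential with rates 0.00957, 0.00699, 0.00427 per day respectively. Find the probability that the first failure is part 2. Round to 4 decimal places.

The time to first failure is exponential with rate Σλ = 0.00957 + 0.00699 + 0.00427 = 0.02083.
P(part 2 first) = λ_2/Σλ = 0.00699/0.02083 ≈ 0.3356.

0.3356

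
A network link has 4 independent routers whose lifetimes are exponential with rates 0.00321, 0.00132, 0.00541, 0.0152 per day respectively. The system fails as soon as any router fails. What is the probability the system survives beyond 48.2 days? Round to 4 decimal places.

0.2977

The time to first failure is exponential with rate Σλ = 0.00321 + 0.00132 + 0.00541 + 0.0152 = 0.02514.
P(min > 48.2) = e^(−0.02514·48.2) = e^(−1.2117) ≈ 0.2977.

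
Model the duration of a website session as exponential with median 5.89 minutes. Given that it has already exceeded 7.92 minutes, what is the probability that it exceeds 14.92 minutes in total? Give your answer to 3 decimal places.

For an exponential, median = ln(2)/λ, so λ = ln 2 / 5.89 = 0.117682 per minute.
By the memoryless property, P(X > 7.92+7 | X > 7.92) = P(X > 7).
P(X > 7) = e^(−0.82377) ≈ 0.439.

0.439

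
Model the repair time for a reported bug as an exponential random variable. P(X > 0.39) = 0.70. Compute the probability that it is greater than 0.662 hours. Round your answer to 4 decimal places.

0.5458

e^(−λ·0.39) = 0.70 ⇒ λ = −ln(0.70)/0.39 = 0.914551.
P(X > 0.662) = e^(−0.914551·0.662) = e^(−0.60543) ≈ 0.5458.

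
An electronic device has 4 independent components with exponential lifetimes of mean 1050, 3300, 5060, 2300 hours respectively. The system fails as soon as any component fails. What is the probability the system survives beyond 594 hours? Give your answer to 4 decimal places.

The first failure time is exponential with rate Σλ_i = 1/1050 + 1/3300 + 1/5060 + 1/2300 = 0.00188782 per hour.
P(min > 594) = e^(−0.00188782·594) = e^(−1.1214) ≈ 0.3258.

0.3258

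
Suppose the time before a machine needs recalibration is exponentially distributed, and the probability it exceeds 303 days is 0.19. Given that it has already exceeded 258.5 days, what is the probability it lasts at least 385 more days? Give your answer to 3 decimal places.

0.121

From e^(−λ·303) = 0.19, λ = −ln(0.19)/303 = 0.00548096.
Memoryless: P(X > 258.5+385 | X > 258.5) = P(X > 385) = e^(−0.00548096·385) ≈ 0.121.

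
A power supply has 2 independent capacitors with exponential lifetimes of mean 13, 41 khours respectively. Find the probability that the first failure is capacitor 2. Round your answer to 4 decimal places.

0.2407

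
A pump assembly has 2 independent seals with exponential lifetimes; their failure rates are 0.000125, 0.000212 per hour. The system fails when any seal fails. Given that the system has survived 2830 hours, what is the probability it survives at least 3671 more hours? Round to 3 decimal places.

0.290

Time to first failure ~ Exp(Σλ) with Σλ = 0.000337.
By memorylessness, P(T > 2830+3671 | T > 2830) = P(T > 3671) = e^(−0.000337·3671) ≈ 0.290.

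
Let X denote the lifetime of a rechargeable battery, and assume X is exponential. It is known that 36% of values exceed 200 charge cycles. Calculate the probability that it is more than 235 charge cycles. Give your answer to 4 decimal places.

e^(−λ·200) = 0.36 ⇒ λ = −ln(0.36)/200 = 0.00510826.
P(X > 235) = e^(−0.00510826·235) = e^(−1.2004) ≈ 0.3011.

0.3011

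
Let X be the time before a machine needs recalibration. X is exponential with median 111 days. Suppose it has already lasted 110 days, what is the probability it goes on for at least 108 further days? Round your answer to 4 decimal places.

0.5095

For an exponential, median = ln(2)/λ, so λ = ln 2 / 111 = 0.00624457 per day.
The exponential is memoryless, so the remaining time is again Exp(λ): the condition X > 110 is irrelevant.
P(X > 108) = e^(−0.67441) ≈ 0.5095.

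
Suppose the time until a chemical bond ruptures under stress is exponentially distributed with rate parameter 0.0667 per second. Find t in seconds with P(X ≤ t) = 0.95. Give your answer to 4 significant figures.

44.91

Set 1 − e^(−λt) = 0.95, so t = −ln(0.05)/λ = 2.9957/0.0667 ≈ 44.9135 seconds.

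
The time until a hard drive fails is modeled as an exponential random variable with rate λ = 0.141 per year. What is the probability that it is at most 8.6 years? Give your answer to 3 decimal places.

P(X ≤ 8.6) = 1 − e^(−λ·8.6) = 1 − e^(−1.2126) ≈ 0.703.

0.703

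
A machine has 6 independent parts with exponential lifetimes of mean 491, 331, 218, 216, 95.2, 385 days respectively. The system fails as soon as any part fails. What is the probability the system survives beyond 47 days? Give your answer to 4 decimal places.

The first failure time is exponential with rate Σλ_i = 1/491 + 1/331 + 1/218 + 1/216 + 1/95.2 + 1/385 = 0.0273762 per day.
P(min > 47) = e^(−0.0273762·47) = e^(−1.2867) ≈ 0.2762.

0.2762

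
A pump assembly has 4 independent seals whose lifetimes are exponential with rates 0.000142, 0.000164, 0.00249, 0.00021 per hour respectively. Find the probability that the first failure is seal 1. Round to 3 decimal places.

0.047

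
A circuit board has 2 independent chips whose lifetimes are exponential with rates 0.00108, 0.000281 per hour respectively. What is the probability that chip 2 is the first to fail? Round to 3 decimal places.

0.206

The time to first failure is exponential with rate Σλ = 0.00108 + 0.000281 = 0.001361.
P(chip 2 first) = λ_2/Σλ = 0.000281/0.001361 ≈ 0.206.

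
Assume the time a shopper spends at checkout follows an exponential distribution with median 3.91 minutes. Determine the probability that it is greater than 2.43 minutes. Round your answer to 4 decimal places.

For an exponential, median = ln(2)/λ, so λ = ln 2 / 3.91 = 0.177275 per minute.
P(X > 2.43) = e^(−λ·2.43) = e^(−0.43078) ≈ 0.6500.

0.6500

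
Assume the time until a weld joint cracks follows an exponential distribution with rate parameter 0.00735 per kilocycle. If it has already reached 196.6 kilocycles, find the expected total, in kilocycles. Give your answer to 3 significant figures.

333

By memorylessness, E[X | X > 196.6] = 196.6 + 1/λ = 196.6 + 136.054 = 332.654 kilocycles.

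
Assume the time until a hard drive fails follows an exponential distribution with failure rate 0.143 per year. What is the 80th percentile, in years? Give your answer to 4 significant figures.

11.25

Set 1 − e^(−λt) = 0.8, so t = −ln(0.2)/λ = 1.6094/0.143 ≈ 11.2548 years.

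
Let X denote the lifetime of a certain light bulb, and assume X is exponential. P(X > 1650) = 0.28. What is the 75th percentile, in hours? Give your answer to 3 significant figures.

1800

e^(−λ·1650) = 0.28 ⇒ λ = −ln(0.28)/1650 = 0.000771494.
75th percentile: 1 − e^(−λt) = 0.75, t = −ln(0.25)/λ = 1796.9 hours.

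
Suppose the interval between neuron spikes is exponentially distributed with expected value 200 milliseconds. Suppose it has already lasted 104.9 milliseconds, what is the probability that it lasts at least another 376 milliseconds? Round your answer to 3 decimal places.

The rate is λ = 1/200 = 0.005 per millisecond.
P(X > s+t | X > s) = e^(−λ(s+t))/e^(−λs) = e^(−λt), independent of s = 104.9.
P(X > 376) = e^(−1.88) ≈ 0.153.

0.153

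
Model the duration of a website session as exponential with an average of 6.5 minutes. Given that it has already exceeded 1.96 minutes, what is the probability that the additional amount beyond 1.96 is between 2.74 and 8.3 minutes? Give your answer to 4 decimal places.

The rate is λ = 1/6.5 = 0.153846 per minute.
Memoryless: the residual past 1.96 is again Exp(λ).
P(2.74 < residual < 8.3) = e^(−λ·2.74) − e^(−λ·8.3) = 0.65604 − 0.27889 ≈ 0.3771.

0.3771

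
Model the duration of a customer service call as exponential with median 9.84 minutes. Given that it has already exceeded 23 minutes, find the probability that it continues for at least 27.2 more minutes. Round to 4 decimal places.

For an exponential, median = ln(2)/λ, so λ = ln 2 / 9.84 = 0.0704418 per minute.
The exponential is memoryless, so the remaining time is again Exp(λ): the condition X > 23 is irrelevant.
P(X > 27.2) = e^(−1.916) ≈ 0.1472.

0.1472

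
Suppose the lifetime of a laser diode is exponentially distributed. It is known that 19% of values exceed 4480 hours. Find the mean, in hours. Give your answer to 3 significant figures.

2700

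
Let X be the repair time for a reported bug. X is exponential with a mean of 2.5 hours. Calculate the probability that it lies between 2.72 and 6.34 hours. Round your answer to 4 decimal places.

0.2577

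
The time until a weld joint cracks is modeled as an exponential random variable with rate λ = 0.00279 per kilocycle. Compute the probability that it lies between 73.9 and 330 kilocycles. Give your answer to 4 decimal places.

P(73.9 < X < 330) = e^(−λ·73.9) − e^(−λ·330) = 0.81369 − 0.39824 ≈ 0.4154.

0.4154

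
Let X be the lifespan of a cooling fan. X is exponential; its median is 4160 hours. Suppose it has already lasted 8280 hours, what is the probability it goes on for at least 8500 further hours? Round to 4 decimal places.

For an exponential, median = ln(2)/λ, so λ = ln 2 / 4160 = 0.000166622 per hour.
The exponential is memoryless, so the remaining time is again Exp(λ): the condition X > 8280 is irrelevant.
P(X > 8500) = e^(−1.4163) ≈ 0.2426.

0.2426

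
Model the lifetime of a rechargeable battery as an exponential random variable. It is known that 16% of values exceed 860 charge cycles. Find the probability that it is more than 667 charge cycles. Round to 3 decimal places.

e^(−λ·860) = 0.16 ⇒ λ = −ln(0.16)/860 = 0.00213091.
P(X > 667) = e^(−0.00213091·667) = e^(−1.4213) ≈ 0.241.

0.241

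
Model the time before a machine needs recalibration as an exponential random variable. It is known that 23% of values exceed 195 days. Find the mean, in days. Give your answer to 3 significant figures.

e^(−λ·195) = 0.23 ⇒ λ = −ln(0.23)/195 = 0.0075368.
Mean = 1/λ = 132.682 days.

133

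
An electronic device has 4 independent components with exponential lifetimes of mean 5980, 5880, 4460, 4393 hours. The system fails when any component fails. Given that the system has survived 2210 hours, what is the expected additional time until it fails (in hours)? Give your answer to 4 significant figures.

1267

First-failure rate Σλ = 1/5980 + 1/5880 + 1/4460 + 1/4393 = 0.000789142.
By memorylessness the expected residual is 1/Σλ = 1267.2 hours, regardless of the 2210 already elapsed.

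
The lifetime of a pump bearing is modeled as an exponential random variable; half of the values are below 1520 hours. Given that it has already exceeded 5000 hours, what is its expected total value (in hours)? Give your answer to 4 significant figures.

For an exponential, median = ln(2)/λ, so λ = ln 2 / 1520 = 0.000456018 per hour.
By memorylessness, E[X | X > 5000] = 5000 + 1/λ = 5000 + 2192.9 = 7192.9 hours.

7193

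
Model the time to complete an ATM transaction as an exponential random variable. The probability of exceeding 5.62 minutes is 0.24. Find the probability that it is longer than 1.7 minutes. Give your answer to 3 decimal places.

0.649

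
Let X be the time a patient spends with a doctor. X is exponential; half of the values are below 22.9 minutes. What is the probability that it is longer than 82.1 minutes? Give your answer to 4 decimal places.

0.0833

For an exponential, median = ln(2)/λ, so λ = ln 2 / 22.9 = 0.0302684 per minute.
P(X > 82.1) = e^(−λ·82.1) = e^(−2.485) ≈ 0.0833.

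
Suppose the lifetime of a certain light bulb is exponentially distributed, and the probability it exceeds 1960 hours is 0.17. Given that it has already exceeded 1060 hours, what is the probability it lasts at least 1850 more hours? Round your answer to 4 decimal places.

0.1878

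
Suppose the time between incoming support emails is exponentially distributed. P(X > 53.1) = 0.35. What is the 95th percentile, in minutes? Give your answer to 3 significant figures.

e^(−λ·53.1) = 0.35 ⇒ λ = −ln(0.35)/53.1 = 0.0197707.
95th percentile: 1 − e^(−λt) = 0.95, t = −ln(0.05)/λ = 151.524 minutes.

152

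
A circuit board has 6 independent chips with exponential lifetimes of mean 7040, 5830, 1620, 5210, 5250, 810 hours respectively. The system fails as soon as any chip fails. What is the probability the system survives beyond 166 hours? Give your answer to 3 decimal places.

0.655

The first failure time is exponential with rate Σλ_i = 1/7040 + 1/5830 + 1/1620 + 1/5210 + 1/5250 + 1/810 = 0.00254784 per hour.
P(min > 166) = e^(−0.00254784·166) = e^(−0.42294) ≈ 0.655.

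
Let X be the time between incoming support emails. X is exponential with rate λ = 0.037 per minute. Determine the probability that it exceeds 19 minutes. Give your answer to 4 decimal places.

P(X > 19) = e^(−λ·19) = e^(−0.703) ≈ 0.4951.

0.4951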